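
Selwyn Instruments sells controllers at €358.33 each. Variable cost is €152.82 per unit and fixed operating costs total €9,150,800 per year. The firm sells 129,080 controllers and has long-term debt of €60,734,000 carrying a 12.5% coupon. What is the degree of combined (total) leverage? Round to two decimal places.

Total contribution margin = 129,080 × €205.51 = €26,527,230.80.
Subtracting fixed costs: EBIT = €26,527,230.80 − €9,150,800 = €17,376,430.80. Interest = €7,591,750.00.
DOL = €26,527,230.80 ÷ €17,376,430.80 = 1.5266; DFL = €17,376,430.80 ÷ €9,784,680.80 = 1.7759.
Combined leverage = 1.5266 × 1.7759 = 2.7111.

2.71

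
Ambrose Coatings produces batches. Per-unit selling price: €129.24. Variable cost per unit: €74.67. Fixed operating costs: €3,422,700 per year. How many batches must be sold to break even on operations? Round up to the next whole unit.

62,722 batches

Unit CM = price − variable cost = €129.24 − €74.67 = €54.57.
Break-even Q = €3,422,700 / €54.57 = 62,721.28 → 62,722 batches.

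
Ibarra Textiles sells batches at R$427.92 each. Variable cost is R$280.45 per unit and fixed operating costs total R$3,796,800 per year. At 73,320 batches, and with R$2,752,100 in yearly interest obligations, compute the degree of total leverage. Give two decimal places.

Total contribution margin = 73,320 × R$147.47 = R$10,812,500.40.
EBIT = R$10,812,500.40 − R$3,796,800 = R$7,015,700.40. Interest = R$2,752,100.00.
DOL = R$10,812,500.40 ÷ R$7,015,700.40 = 1.5412; DFL = R$7,015,700.40 ÷ R$4,263,600.40 = 1.6455.
Combined leverage = 1.5412 × 1.6455 = 2.5360.

2.54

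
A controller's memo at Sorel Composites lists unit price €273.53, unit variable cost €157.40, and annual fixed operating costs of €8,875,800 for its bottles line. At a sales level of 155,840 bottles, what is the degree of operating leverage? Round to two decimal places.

Contribution at this volume is 155,840 × €116.13 = €18,097,699.20.
EBIT = €18,097,699.20 − €8,875,800 = €9,221,899.20.
DOL = contribution ÷ EBIT = €18,097,699.20 ÷ €9,221,899.20 = 1.9625.

1.96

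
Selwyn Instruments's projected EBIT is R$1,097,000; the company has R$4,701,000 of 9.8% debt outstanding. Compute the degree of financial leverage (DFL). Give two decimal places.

Annual interest charges come to R$460,698.00.
Degree of financial leverage = EBIT / (EBIT − interest) = R$1,097,000 / R$636,302.00 = 1.7240.

1.72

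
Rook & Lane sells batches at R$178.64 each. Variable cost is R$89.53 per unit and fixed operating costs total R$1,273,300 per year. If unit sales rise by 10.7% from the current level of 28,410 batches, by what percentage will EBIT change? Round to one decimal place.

+21.5%

At 28,410 units, contribution = 28,410 × R$89.11 = R$2,531,615.10.
EBIT = R$2,531,615.10 − R$1,273,300 = R$1,258,315.10.
Degree of operating leverage = R$2,531,615.10 / R$1,258,315.10 = 2.0119.
Operating income changes by 2.0119 × +10.7% = +21.5%.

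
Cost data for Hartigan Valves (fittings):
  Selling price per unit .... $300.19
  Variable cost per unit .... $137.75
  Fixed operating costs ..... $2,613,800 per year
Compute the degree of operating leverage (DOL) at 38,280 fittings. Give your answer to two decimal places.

1.73

At 38,280 units, contribution = 38,280 × $162.44 = $6,218,203.20.
EBIT = $6,218,203.20 − $2,613,800 = $3,604,403.20.
So DOL = total CM / EBIT = $6,218,203.20 / $3,604,403.20 = 1.7252.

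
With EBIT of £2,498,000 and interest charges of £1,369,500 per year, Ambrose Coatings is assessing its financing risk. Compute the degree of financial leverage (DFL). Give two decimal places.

Annual interest charges come to £1,369,500.00.
DFL = EBIT ÷ (EBIT − I) = £2,498,000 ÷ (£2,498,000 − £1,369,500.00) = £2,498,000 ÷ £1,128,500.00 = 2.2136.

2.21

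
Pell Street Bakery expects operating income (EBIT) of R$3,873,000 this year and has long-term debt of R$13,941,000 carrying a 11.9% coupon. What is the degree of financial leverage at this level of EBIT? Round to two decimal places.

Interest = R$1,658,979.00.
DFL = EBIT ÷ (EBIT − I) = R$3,873,000 ÷ (R$3,873,000 − R$1,658,979.00) = R$3,873,000 ÷ R$2,214,021.00 = 1.7493.

1.75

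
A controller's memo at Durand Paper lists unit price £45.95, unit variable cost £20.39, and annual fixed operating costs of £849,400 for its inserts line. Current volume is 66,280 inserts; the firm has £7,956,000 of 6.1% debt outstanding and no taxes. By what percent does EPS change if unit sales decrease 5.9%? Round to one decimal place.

-27.8%

At 66,280 units, contribution = 66,280 × £25.56 = £1,694,116.80.
Subtracting fixed costs: EBIT = £1,694,116.80 − £849,400 = £844,716.80.
After interest of £485,316.00, pre-tax earnings = £359,400.80.
Degree of combined leverage = contribution ÷ (EBIT − I) = £1,694,116.80 ÷ £359,400.80 = 4.7137.
%ΔEPS = DCL × %ΔSales = 4.7137 × -5.9% = -27.8%.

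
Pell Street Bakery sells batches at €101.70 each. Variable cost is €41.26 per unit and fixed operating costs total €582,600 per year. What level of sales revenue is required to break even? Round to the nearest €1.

€980,318

Contribution margin per unit = €101.70 − €41.26 = €60.44, a CM ratio of €60.44 ÷ €101.70 = 0.5943.
Break-even sales = FC ÷ CM ratio = €582,600 × €101.70 / €60.44 = €980,318.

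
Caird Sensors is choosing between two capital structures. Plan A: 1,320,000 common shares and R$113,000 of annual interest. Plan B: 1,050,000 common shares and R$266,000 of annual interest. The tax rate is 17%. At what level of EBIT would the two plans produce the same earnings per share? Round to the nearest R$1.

Set EPS_A = EPS_B: (EBIT − R$113,000)(1 − 0.17) ÷ 1,320,000 = (EBIT − R$266,000)(1 − 0.17) ÷ 1,050,000.
The (1 − t) factor cancels: (EBIT − 113,000) × 1,050,000 = (EBIT − 266,000) × 1,320,000.
Solving, EBIT = (266,000·1,320,000 − 113,000·1,050,000) / (1,320,000 − 1,050,000) = 232,470,000,000 / 270,000 = 861,000.00.

R$861,000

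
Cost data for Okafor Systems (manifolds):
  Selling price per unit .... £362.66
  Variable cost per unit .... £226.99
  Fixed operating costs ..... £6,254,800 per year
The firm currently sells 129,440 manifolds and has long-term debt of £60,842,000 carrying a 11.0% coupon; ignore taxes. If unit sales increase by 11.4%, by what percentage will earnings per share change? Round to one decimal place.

+43.4%

Contribution at this volume is 129,440 × £135.67 = £17,561,124.80.
EBIT = £17,561,124.80 − £6,254,800 = £11,306,324.80.
After interest of £6,692,620.00, pre-tax earnings = £4,613,704.80.
Degree of combined leverage = contribution ÷ (EBIT − I) = £17,561,124.80 ÷ £4,613,704.80 = 3.8063.
EPS therefore changes by 3.8063 × (+11.4%) = +43.4%.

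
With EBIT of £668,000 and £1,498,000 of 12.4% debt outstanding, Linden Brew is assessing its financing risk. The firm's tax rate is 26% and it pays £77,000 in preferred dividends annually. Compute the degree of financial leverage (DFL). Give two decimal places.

Annual interest charges come to £185,752.00.
Pre-tax preferred-dividend burden = £77,000 ÷ (1 − 0.26) = £104,054.05.
DFL = EBIT ÷ [EBIT − I − D_p/(1−t)] = £668,000 ÷ [£668,000 − £185,752.00 − £104,054.05] = £668,000 ÷ £378,193.95 = 1.7663.

1.77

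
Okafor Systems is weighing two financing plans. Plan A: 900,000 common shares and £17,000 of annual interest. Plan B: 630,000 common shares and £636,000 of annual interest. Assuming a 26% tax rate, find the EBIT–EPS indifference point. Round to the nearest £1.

£2,080,333

Set EPS_A = EPS_B: (EBIT − £17,000)(1 − 0.26) ÷ 900,000 = (EBIT − £636,000)(1 − 0.26) ÷ 630,000.
Cancelling (1 − t) and cross-multiplying: 630,000·(EBIT − 17,000) = 900,000·(EBIT − 636,000).
EBIT × (900,000 − 630,000) = 636,000 × 900,000 − 17,000 × 630,000 = 561,690,000,000, so EBIT = 561,690,000,000 ÷ 270,000 = 2,080,333.33.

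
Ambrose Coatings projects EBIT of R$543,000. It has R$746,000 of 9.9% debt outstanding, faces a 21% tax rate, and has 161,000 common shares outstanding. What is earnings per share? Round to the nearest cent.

R$2.30

Pre-tax income = R$543,000 − R$73,854.00 = R$469,146.00.
Net income = R$469,146.00 × (1 − 0.21) = R$370,625.34.
EPS = R$370,625.34 ÷ 161,000 = R$2.30.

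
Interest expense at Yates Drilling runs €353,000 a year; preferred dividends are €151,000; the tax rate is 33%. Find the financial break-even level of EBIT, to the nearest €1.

Preferred dividends are paid after tax, so their pre-tax equivalent is €151,000 ÷ (1 − 0.33) = €225,373.13.
EPS = 0 when EBIT covers interest plus the pre-tax preferred burden: €353,000 + €225,373.13 = €578,373.13.

€578,373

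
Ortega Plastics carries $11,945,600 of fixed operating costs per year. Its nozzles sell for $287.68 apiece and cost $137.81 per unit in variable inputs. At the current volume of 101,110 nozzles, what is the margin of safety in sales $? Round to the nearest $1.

$6,157,384

Unit CM = price − variable cost = $287.68 − $137.81 = $149.87. Break-even units = $11,945,600 ÷ $149.87 = 79,706.41; break-even revenue = 79,706.41 × $287.68 = $22,929,940.67.
Current sales = 101,110 × $287.68 = $29,087,324.80.
Margin of safety = $29,087,324.80 − $22,929,940.67 = $6,157,384.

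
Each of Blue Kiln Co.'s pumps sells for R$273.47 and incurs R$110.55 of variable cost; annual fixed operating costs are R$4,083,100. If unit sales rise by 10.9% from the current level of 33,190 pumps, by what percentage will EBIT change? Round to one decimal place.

+44.5%

Contribution at this volume is 33,190 × R$162.92 = R$5,407,314.80.
Subtracting fixed costs: EBIT = R$5,407,314.80 − R$4,083,100 = R$1,324,214.80.
Degree of operating leverage = R$5,407,314.80 / R$1,324,214.80 = 4.0834.
%ΔEBIT = DOL × %ΔSales = 4.0834 × +10.9% = +44.5%.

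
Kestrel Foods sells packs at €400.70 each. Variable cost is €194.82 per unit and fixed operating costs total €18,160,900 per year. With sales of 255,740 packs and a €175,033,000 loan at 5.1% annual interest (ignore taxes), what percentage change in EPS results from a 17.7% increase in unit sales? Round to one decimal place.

+36.5%

Contribution at this volume is 255,740 × €205.88 = €52,651,751.20.
Operating income = contribution − fixed costs = €52,651,751.20 − €18,160,900 = €34,490,851.20.
After interest of €8,926,683.00, pre-tax earnings = €25,564,168.20.
Degree of combined leverage = contribution ÷ (EBIT − I) = €52,651,751.20 ÷ €25,564,168.20 = 2.0596.
%ΔEPS = DCL × %ΔSales = 2.0596 × +17.7% = +36.5%.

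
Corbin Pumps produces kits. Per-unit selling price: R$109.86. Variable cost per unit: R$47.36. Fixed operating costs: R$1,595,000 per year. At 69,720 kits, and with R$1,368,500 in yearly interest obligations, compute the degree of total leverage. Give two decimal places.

Total contribution margin = 69,720 × R$62.50 = R$4,357,500.00.
Operating income = contribution − fixed costs = R$4,357,500.00 − R$1,595,000 = R$2,762,500.00. Interest = R$1,368,500.00, so EBIT − I = R$1,394,000.00.
Degree of total leverage = total CM / (EBIT − interest) = R$4,357,500.00 / R$1,394,000.00 = 3.1259.

3.13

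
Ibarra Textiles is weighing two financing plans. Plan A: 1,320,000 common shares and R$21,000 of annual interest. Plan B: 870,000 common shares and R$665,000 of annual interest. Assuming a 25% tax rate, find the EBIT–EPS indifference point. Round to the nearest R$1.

R$1,910,067

Set EPS_A = EPS_B: (EBIT − R$21,000)(1 − 0.25) ÷ 1,320,000 = (EBIT − R$665,000)(1 − 0.25) ÷ 870,000.
Cancelling (1 − t) and cross-multiplying: 870,000·(EBIT − 21,000) = 1,320,000·(EBIT − 665,000).
Solving, EBIT = (665,000·1,320,000 − 21,000·870,000) / (1,320,000 − 870,000) = 859,530,000,000 / 450,000 = 1,910,066.67.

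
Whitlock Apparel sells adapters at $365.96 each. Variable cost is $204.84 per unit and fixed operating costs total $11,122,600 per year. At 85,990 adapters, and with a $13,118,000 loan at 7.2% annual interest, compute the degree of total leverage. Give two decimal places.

7.75

Contribution at this volume is 85,990 × $161.12 = $13,854,708.80.
EBIT = $13,854,708.80 − $11,122,600 = $2,732,108.80. Interest = $944,496.00, so EBIT − I = $1,787,612.80.
Degree of total leverage = total CM / (EBIT − interest) = $13,854,708.80 / $1,787,612.80 = 7.7504.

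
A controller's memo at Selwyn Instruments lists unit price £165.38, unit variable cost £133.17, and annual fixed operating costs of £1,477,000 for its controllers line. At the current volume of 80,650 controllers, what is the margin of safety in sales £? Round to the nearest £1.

£5,754,343

Unit CM = price − variable cost = £165.38 − £133.17 = £32.21. Break-even units = £1,477,000 ÷ £32.21 = 45,855.32; break-even revenue = 45,855.32 × £165.38 = £7,583,553.55.
Current sales = 80,650 × £165.38 = £13,337,897.00.
Margin of safety = £13,337,897.00 − £7,583,553.55 = £5,754,343.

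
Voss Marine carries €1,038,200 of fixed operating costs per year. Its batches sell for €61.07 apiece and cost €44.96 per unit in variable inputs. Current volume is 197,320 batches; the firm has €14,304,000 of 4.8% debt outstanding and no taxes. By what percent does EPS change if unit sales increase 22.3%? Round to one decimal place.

Contribution at this volume is 197,320 × €16.11 = €3,178,825.20.
Subtracting fixed costs: EBIT = €3,178,825.20 − €1,038,200 = €2,140,625.20.
Interest = €686,592.00, so EBIT − I = €1,454,033.20.
DCL = total CM / (EBIT − I) = €3,178,825.20 / €1,454,033.20 = 2.1862.
%ΔEPS = DCL × %ΔSales = 2.1862 × +22.3% = +48.8%.

+48.8%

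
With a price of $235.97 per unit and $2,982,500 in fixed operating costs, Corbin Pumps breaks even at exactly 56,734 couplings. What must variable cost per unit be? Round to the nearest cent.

$183.40

At break-even, FC = Q × (P − VC), so P − VC = $2,982,500 ÷ 56,734 = $52.5699.
Hence VC = price − CM = $235.97 − $52.5699 = $183.40.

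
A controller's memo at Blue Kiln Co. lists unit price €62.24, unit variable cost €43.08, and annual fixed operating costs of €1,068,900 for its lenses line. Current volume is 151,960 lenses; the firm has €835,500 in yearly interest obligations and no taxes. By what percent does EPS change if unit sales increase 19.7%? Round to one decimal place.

+57.0%

Total contribution margin = 151,960 × €19.16 = €2,911,553.60.
EBIT = €2,911,553.60 − €1,068,900 = €1,842,653.60.
Interest = €835,500.00, so EBIT − I = €1,007,153.60.
Degree of combined leverage = contribution ÷ (EBIT − I) = €2,911,553.60 ÷ €1,007,153.60 = 2.8909.
EPS therefore changes by 2.8909 × (+19.7%) = +57.0%.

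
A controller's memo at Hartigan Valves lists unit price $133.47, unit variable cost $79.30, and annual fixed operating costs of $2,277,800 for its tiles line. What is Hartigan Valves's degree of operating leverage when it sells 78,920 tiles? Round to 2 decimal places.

Total contribution margin = 78,920 × $54.17 = $4,275,096.40.
EBIT = $4,275,096.40 − $2,277,800 = $1,997,296.40.
DOL = contribution ÷ EBIT = $4,275,096.40 ÷ $1,997,296.40 = 2.1404.

2.14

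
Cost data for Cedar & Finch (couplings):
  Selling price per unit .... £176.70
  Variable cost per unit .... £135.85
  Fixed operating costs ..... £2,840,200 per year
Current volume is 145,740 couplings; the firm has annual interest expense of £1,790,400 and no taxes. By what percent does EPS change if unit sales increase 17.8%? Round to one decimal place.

+80.1%

Contribution at this volume is 145,740 × £40.85 = £5,953,479.00.
Subtracting fixed costs: EBIT = £5,953,479.00 − £2,840,200 = £3,113,279.00.
After interest of £1,790,400.00, pre-tax earnings = £1,322,879.00.
DCL = total CM / (EBIT − I) = £5,953,479.00 / £1,322,879.00 = 4.5004.
%ΔEPS = DCL × %ΔSales = 4.5004 × +17.8% = +80.1%.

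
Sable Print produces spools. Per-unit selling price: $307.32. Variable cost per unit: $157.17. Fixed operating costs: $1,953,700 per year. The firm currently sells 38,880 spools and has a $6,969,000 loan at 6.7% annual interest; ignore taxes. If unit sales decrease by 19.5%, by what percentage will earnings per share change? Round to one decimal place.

Contribution at this volume is 38,880 × $150.15 = $5,837,832.00.
EBIT = $5,837,832.00 − $1,953,700 = $3,884,132.00.
After interest of $466,923.00, pre-tax earnings = $3,417,209.00.
Degree of combined leverage = contribution ÷ (EBIT − I) = $5,837,832.00 ÷ $3,417,209.00 = 1.7084.
EPS therefore changes by 1.7084 × (-19.5%) = -33.3%.

-33.3%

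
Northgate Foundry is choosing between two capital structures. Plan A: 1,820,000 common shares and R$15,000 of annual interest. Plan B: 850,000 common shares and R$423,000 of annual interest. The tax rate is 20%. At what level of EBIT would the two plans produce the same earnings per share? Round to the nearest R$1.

R$780,526

Set EPS_A = EPS_B: (EBIT − R$15,000)(1 − 0.20) ÷ 1,820,000 = (EBIT − R$423,000)(1 − 0.20) ÷ 850,000.
The (1 − t) factor cancels: (EBIT − 15,000) × 850,000 = (EBIT − 423,000) × 1,820,000.
EBIT × (1,820,000 − 850,000) = 423,000 × 1,820,000 − 15,000 × 850,000 = 757,110,000,000, so EBIT = 757,110,000,000 ÷ 970,000 = 780,525.77.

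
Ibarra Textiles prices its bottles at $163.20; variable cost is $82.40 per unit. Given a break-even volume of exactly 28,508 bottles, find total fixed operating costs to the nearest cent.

Each unit contributes $163.20 − $82.40 = $80.80.
Since BE = FC / CM, FC = 28,508 × $80.80 = $2,303,446.40.

$2,303,446.40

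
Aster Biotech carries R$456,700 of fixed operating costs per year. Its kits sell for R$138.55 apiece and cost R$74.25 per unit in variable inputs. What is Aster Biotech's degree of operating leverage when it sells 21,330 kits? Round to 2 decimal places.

At 21,330 units, contribution = 21,330 × R$64.30 = R$1,371,519.00.
Operating income = contribution − fixed costs = R$1,371,519.00 − R$456,700 = R$914,819.00.
Degree of operating leverage = R$1,371,519.00 / R$914,819.00 = 1.4992.

1.50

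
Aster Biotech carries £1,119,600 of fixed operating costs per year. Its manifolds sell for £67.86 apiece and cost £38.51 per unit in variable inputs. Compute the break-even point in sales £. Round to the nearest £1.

Contribution margin per unit = £67.86 − £38.51 = £29.35, a CM ratio of £29.35 ÷ £67.86 = 0.4325.
Break-even revenue = fixed costs × price ÷ CM = £1,119,600 × £67.86 ÷ £29.35 = £2,588,622.

£2,588,622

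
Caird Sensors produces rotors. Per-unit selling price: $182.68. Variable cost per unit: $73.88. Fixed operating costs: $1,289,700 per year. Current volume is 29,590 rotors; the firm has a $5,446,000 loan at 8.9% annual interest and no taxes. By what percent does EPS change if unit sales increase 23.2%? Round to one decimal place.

Contribution at this volume is 29,590 × $108.80 = $3,219,392.00.
Operating income = contribution − fixed costs = $3,219,392.00 − $1,289,700 = $1,929,692.00.
Interest = $484,694.00, so EBIT − I = $1,444,998.00.
Degree of combined leverage = contribution ÷ (EBIT − I) = $3,219,392.00 ÷ $1,444,998.00 = 2.2280.
%ΔEPS = DCL × %ΔSales = 2.2280 × +23.2% = +51.7%.

+51.7%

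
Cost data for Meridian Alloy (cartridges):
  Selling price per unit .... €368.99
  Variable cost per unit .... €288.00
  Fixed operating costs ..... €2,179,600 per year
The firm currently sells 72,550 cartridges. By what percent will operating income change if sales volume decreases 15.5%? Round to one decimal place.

Contribution at this volume is 72,550 × €80.99 = €5,875,824.50.
Subtracting fixed costs: EBIT = €5,875,824.50 − €2,179,600 = €3,696,224.50.
Degree of operating leverage = €5,875,824.50 / €3,696,224.50 = 1.5897.
So EBIT moves 1.5897 × (-15.5%) = -24.6%.

-24.6%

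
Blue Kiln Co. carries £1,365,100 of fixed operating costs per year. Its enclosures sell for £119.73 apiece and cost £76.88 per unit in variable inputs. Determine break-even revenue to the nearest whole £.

Contribution margin per unit = £119.73 − £76.88 = £42.85, a CM ratio of £42.85 ÷ £119.73 = 0.3579.
Break-even revenue = fixed costs × price ÷ CM = £1,365,100 × £119.73 ÷ £42.85 = £3,814,316.

£3,814,316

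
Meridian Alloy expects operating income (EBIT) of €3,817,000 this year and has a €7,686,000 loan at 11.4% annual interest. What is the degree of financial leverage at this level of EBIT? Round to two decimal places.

Annual interest charges come to €876,204.00.
Degree of financial leverage = EBIT / (EBIT − interest) = €3,817,000 / €2,940,796.00 = 1.2979.

1.30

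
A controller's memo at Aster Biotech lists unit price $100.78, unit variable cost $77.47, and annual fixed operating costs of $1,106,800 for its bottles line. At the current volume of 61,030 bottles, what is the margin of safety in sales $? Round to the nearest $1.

$1,365,391

Each unit contributes $100.78 − $77.47 = $23.31. Break-even units = $1,106,800 ÷ $23.31 = 47,481.77; break-even revenue = 47,481.77 × $100.78 = $4,785,212.53.
Current sales = 61,030 × $100.78 = $6,150,603.40.
Margin of safety = $6,150,603.40 − $4,785,212.53 = $1,365,391.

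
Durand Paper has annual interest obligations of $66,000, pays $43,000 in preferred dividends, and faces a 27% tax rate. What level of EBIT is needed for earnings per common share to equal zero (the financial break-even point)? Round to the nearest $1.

Preferred dividends are paid after tax, so their pre-tax equivalent is $43,000 ÷ (1 − 0.27) = $58,904.11.
Financial break-even EBIT = interest + D_p ÷ (1 − t) = $66,000 + $58,904.11 = $124,904.11.

$124,904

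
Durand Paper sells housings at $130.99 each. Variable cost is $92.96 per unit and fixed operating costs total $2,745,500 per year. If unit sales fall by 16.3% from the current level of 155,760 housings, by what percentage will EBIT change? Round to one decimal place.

Contribution at this volume is 155,760 × $38.03 = $5,923,552.80.
Subtracting fixed costs: EBIT = $5,923,552.80 − $2,745,500 = $3,178,052.80.
Degree of operating leverage = $5,923,552.80 / $3,178,052.80 = 1.8639.
%ΔEBIT = DOL × %ΔSales = 1.8639 × -16.3% = -30.4%.

-30.4%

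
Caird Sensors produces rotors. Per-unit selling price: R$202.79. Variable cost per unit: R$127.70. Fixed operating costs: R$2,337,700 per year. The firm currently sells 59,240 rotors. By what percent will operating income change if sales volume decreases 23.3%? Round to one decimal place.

-49.1%

Total contribution margin = 59,240 × R$75.09 = R$4,448,331.60.
EBIT = R$4,448,331.60 − R$2,337,700 = R$2,110,631.60.
Degree of operating leverage = R$4,448,331.60 / R$2,110,631.60 = 2.1076.
%ΔEBIT = DOL × %ΔSales = 2.1076 × -23.3% = -49.1%.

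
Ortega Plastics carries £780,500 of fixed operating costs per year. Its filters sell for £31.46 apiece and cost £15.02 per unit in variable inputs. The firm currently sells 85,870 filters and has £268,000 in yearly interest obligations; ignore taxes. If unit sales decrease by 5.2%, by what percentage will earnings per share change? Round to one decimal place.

-20.2%

At 85,870 units, contribution = 85,870 × £16.44 = £1,411,702.80.
Subtracting fixed costs: EBIT = £1,411,702.80 − £780,500 = £631,202.80.
After interest of £268,000.00, pre-tax earnings = £363,202.80.
DCL = total CM / (EBIT − I) = £1,411,702.80 / £363,202.80 = 3.8868.
EPS therefore changes by 3.8868 × (-5.2%) = -20.2%.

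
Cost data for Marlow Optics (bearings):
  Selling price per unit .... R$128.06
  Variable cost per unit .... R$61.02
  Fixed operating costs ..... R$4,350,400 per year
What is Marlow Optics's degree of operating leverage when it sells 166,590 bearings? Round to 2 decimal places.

Contribution at this volume is 166,590 × R$67.04 = R$11,168,193.60.
EBIT = R$11,168,193.60 − R$4,350,400 = R$6,817,793.60.
Degree of operating leverage = R$11,168,193.60 / R$6,817,793.60 = 1.6381.

1.64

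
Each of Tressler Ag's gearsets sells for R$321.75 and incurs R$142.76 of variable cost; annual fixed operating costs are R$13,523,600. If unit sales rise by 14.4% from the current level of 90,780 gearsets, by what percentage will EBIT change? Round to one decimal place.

+85.9%

Total contribution margin = 90,780 × R$178.99 = R$16,248,712.20.
Subtracting fixed costs: EBIT = R$16,248,712.20 − R$13,523,600 = R$2,725,112.20.
DOL = contribution ÷ EBIT = R$16,248,712.20 ÷ R$2,725,112.20 = 5.9626.
So EBIT moves 5.9626 × (+14.4%) = +85.9%.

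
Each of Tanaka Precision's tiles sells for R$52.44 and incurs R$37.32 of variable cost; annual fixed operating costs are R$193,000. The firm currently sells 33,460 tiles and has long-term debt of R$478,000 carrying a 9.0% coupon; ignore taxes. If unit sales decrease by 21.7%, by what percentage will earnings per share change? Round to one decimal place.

Total contribution margin = 33,460 × R$15.12 = R$505,915.20.
Subtracting fixed costs: EBIT = R$505,915.20 − R$193,000 = R$312,915.20.
After interest of R$43,020.00, pre-tax earnings = R$269,895.20.
Degree of combined leverage = contribution ÷ (EBIT − I) = R$505,915.20 ÷ R$269,895.20 = 1.8745.
%ΔEPS = DCL × %ΔSales = 1.8745 × -21.7% = -40.7%.

-40.7%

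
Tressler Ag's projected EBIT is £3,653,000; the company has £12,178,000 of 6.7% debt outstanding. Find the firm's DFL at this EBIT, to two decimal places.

1.29

Interest = £815,926.00.
DFL = EBIT ÷ (EBIT − I) = £3,653,000 ÷ (£3,653,000 − £815,926.00) = £3,653,000 ÷ £2,837,074.00 = 1.2876.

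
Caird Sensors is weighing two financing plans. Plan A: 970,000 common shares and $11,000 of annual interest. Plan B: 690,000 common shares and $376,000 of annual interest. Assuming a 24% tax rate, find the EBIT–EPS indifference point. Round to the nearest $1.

Set EPS_A = EPS_B: (EBIT − $11,000)(1 − 0.24) ÷ 970,000 = (EBIT − $376,000)(1 − 0.24) ÷ 690,000.
Cancelling (1 − t) and cross-multiplying: 690,000·(EBIT − 11,000) = 970,000·(EBIT − 376,000).
Solving, EBIT = (376,000·970,000 − 11,000·690,000) / (970,000 − 690,000) = 357,130,000,000 / 280,000 = 1,275,464.29.

$1,275,464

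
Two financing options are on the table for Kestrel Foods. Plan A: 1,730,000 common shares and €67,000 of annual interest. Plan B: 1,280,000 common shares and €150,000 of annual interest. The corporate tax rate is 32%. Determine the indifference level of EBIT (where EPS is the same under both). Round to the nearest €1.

€386,089

At indifference, (EBIT − 67,000)(1 − t)/1,730,000 = (EBIT − 150,000)(1 − t)/1,280,000.
Cancelling (1 − t) and cross-multiplying: 1,280,000·(EBIT − 67,000) = 1,730,000·(EBIT − 150,000).
Solving, EBIT = (150,000·1,730,000 − 67,000·1,280,000) / (1,730,000 − 1,280,000) = 173,740,000,000 / 450,000 = 386,088.89.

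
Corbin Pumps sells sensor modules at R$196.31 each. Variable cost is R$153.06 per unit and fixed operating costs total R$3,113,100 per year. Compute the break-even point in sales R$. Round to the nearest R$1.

R$14,130,235

Contribution margin per unit = R$196.31 − R$153.06 = R$43.25, a CM ratio of R$43.25 ÷ R$196.31 = 0.2203.
Break-even revenue = fixed costs × price ÷ CM = R$3,113,100 × R$196.31 ÷ R$43.25 = R$14,130,235.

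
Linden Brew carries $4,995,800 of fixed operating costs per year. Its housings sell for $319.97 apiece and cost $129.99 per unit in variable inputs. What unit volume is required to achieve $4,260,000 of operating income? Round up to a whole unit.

Each unit contributes $319.97 − $129.99 = $189.98.
Required volume = (fixed costs + target profit) ÷ CM = ($4,995,800 + $4,260,000) ÷ $189.98 = 48,719.87, so 48,720 housings.

48,720 housings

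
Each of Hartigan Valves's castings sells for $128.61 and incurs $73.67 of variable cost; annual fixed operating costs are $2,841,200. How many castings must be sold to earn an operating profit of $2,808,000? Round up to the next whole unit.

102,825 castings

Contribution margin per unit = $128.61 − $73.67 = $54.94.
Need Q such that Q × $54.94 − $2,841,200 = $2,808,000, i.e. Q = $5,649,200 / $54.94 = 102,824.90 → 102,825.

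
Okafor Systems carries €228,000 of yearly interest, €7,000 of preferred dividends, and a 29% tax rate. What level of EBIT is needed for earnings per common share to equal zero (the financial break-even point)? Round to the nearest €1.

€237,859

Grossing the preferred dividend up to pre-tax terms: €7,000 / (1 − 0.29) = €9,859.15.
EPS = 0 when EBIT covers interest plus the pre-tax preferred burden: €228,000 + €9,859.15 = €237,859.15.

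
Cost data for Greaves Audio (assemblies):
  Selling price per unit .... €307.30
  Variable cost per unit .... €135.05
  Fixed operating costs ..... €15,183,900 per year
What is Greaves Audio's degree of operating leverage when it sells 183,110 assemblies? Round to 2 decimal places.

Total contribution margin = 183,110 × €172.25 = €31,540,697.50.
Subtracting fixed costs: EBIT = €31,540,697.50 − €15,183,900 = €16,356,797.50.
DOL = contribution ÷ EBIT = €31,540,697.50 ÷ €16,356,797.50 = 1.9283.

1.93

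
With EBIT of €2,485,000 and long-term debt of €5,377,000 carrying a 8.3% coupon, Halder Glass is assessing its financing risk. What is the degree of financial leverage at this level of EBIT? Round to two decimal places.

1.22

Annual interest charges come to €446,291.00.
Degree of financial leverage = EBIT / (EBIT − interest) = €2,485,000 / €2,038,709.00 = 1.2189.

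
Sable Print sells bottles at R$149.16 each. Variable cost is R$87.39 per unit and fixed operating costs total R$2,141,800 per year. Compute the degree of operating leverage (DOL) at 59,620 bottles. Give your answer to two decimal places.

2.39

Total contribution margin = 59,620 × R$61.77 = R$3,682,727.40.
EBIT = R$3,682,727.40 − R$2,141,800 = R$1,540,927.40.
Degree of operating leverage = R$3,682,727.40 / R$1,540,927.40 = 2.3899.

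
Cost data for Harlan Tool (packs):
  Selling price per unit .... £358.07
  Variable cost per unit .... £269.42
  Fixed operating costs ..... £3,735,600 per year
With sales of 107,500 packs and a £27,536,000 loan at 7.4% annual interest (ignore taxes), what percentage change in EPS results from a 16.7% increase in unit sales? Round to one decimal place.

+42.4%

Contribution at this volume is 107,500 × £88.65 = £9,529,875.00.
Operating income = contribution − fixed costs = £9,529,875.00 − £3,735,600 = £5,794,275.00.
Interest = £2,037,664.00, so EBIT − I = £3,756,611.00.
DCL = total CM / (EBIT − I) = £9,529,875.00 / £3,756,611.00 = 2.5368.
EPS therefore changes by 2.5368 × (+16.7%) = +42.4%.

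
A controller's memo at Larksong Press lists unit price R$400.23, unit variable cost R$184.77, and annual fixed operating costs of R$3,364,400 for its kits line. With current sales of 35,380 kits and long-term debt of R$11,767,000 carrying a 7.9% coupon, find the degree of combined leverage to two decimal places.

2.29

Total contribution margin = 35,380 × R$215.46 = R$7,622,974.80.
EBIT = R$7,622,974.80 − R$3,364,400 = R$4,258,574.80. Interest = R$929,593.00.
DOL = R$7,622,974.80 ÷ R$4,258,574.80 = 1.7900; DFL = R$4,258,574.80 ÷ R$3,328,981.80 = 1.2792.
DCL = DOL × DFL = 1.7900 × 1.2792 = 2.2898.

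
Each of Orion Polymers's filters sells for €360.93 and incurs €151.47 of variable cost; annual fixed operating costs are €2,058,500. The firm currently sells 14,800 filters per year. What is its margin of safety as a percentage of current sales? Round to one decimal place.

33.6%

Unit CM = price − variable cost = €360.93 − €151.47 = €209.46. Break-even units = €2,058,500 ÷ €209.46 = 9,827.65; break-even revenue = 9,827.65 × €360.93 = €3,547,094.46.
Actual sales revenue = 14,800 × €360.93 = €5,341,764.00.
Margin of safety = (€5,341,764.00 − €3,547,094.46) ÷ €5,341,764.00 = 33.6%.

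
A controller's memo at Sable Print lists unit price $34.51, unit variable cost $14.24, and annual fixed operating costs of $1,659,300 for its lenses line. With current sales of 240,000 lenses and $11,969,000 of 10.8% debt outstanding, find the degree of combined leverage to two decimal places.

Contribution at this volume is 240,000 × $20.27 = $4,864,800.00.
Subtracting fixed costs: EBIT = $4,864,800.00 − $1,659,300 = $3,205,500.00. Interest = $1,292,652.00, so EBIT − I = $1,912,848.00.
Degree of total leverage = total CM / (EBIT − interest) = $4,864,800.00 / $1,912,848.00 = 2.5432.

2.54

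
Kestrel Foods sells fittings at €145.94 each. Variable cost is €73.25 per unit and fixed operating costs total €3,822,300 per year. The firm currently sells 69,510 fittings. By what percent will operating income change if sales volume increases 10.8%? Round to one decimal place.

Total contribution margin = 69,510 × €72.69 = €5,052,681.90.
Subtracting fixed costs: EBIT = €5,052,681.90 − €3,822,300 = €1,230,381.90.
So DOL = total CM / EBIT = €5,052,681.90 / €1,230,381.90 = 4.1066.
Operating income changes by 4.1066 × +10.8% = +44.4%.

+44.4%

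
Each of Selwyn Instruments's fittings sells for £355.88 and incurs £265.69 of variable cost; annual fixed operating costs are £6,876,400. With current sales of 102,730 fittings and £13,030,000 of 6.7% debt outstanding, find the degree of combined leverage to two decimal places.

6.11

At 102,730 units, contribution = 102,730 × £90.19 = £9,265,218.70.
Subtracting fixed costs: EBIT = £9,265,218.70 − £6,876,400 = £2,388,818.70. Interest = £873,010.00, so EBIT − I = £1,515,808.70.
Degree of total leverage = total CM / (EBIT − interest) = £9,265,218.70 / £1,515,808.70 = 6.1124.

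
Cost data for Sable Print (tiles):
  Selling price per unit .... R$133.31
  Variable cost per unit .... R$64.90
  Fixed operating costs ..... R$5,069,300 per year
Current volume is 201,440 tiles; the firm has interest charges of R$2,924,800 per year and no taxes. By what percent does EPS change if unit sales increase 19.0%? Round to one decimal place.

+45.2%

Total contribution margin = 201,440 × R$68.41 = R$13,780,510.40.
EBIT = R$13,780,510.40 − R$5,069,300 = R$8,711,210.40.
Interest = R$2,924,800.00, so EBIT − I = R$5,786,410.40.
DCL = total CM / (EBIT − I) = R$13,780,510.40 / R$5,786,410.40 = 2.3815.
%ΔEPS = DCL × %ΔSales = 2.3815 × +19.0% = +45.2%.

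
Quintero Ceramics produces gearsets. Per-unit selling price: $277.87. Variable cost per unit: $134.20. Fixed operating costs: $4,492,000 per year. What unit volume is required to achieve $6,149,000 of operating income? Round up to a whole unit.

Unit CM = price − variable cost = $277.87 − $134.20 = $143.67.
Need Q such that Q × $143.67 − $4,492,000 = $6,149,000, i.e. Q = $10,641,000 / $143.67 = 74,065.57 → 74,066.

74,066 gearsets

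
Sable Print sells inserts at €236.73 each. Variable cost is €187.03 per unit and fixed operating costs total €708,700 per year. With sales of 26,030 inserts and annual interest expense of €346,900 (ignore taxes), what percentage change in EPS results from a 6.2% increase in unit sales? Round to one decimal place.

Total contribution margin = 26,030 × €49.70 = €1,293,691.00.
Subtracting fixed costs: EBIT = €1,293,691.00 − €708,700 = €584,991.00.
Interest = €346,900.00, so EBIT − I = €238,091.00.
Degree of combined leverage = contribution ÷ (EBIT − I) = €1,293,691.00 ÷ €238,091.00 = 5.4336.
%ΔEPS = DCL × %ΔSales = 5.4336 × +6.2% = +33.7%.

+33.7%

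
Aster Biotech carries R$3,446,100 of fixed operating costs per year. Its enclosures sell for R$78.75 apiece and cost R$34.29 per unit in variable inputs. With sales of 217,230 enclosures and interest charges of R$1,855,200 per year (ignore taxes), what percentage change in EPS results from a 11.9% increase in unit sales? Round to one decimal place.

At 217,230 units, contribution = 217,230 × R$44.46 = R$9,658,045.80.
Operating income = contribution − fixed costs = R$9,658,045.80 − R$3,446,100 = R$6,211,945.80.
Interest = R$1,855,200.00, so EBIT − I = R$4,356,745.80.
Degree of combined leverage = contribution ÷ (EBIT − I) = R$9,658,045.80 ÷ R$4,356,745.80 = 2.2168.
%ΔEPS = DCL × %ΔSales = 2.2168 × +11.9% = +26.4%.

+26.4%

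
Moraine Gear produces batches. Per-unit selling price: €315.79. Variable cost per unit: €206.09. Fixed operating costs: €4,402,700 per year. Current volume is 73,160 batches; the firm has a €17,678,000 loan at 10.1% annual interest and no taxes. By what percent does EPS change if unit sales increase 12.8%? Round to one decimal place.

+55.9%

Total contribution margin = 73,160 × €109.70 = €8,025,652.00.
Operating income = contribution − fixed costs = €8,025,652.00 − €4,402,700 = €3,622,952.00.
After interest of €1,785,478.00, pre-tax earnings = €1,837,474.00.
Degree of combined leverage = contribution ÷ (EBIT − I) = €8,025,652.00 ÷ €1,837,474.00 = 4.3678.
EPS therefore changes by 4.3678 × (+12.8%) = +55.9%.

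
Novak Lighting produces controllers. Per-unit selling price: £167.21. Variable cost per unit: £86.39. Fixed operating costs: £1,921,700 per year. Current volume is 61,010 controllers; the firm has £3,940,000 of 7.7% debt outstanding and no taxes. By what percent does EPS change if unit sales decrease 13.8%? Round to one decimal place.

-25.1%

Total contribution margin = 61,010 × £80.82 = £4,930,828.20.
EBIT = £4,930,828.20 − £1,921,700 = £3,009,128.20.
Interest = £303,380.00, so EBIT − I = £2,705,748.20.
Degree of combined leverage = contribution ÷ (EBIT − I) = £4,930,828.20 ÷ £2,705,748.20 = 1.8224.
EPS therefore changes by 1.8224 × (-13.8%) = -25.1%.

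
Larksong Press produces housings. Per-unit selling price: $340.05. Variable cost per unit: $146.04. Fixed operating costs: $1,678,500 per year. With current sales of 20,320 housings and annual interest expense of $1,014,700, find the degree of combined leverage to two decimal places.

Total contribution margin = 20,320 × $194.01 = $3,942,283.20.
Operating income = contribution − fixed costs = $3,942,283.20 − $1,678,500 = $2,263,783.20. Interest = $1,014,700.00, so EBIT − I = $1,249,083.20.
Degree of total leverage = total CM / (EBIT − interest) = $3,942,283.20 / $1,249,083.20 = 3.1561.

3.16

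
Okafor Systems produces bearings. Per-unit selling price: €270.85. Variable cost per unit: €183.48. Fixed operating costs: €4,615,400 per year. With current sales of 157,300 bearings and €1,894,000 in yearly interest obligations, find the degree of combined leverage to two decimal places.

1.90

Contribution at this volume is 157,300 × €87.37 = €13,743,301.00.
Subtracting fixed costs: EBIT = €13,743,301.00 − €4,615,400 = €9,127,901.00. Interest = €1,894,000.00.
DOL = €13,743,301.00 ÷ €9,127,901.00 = 1.5056; DFL = €9,127,901.00 ÷ €7,233,901.00 = 1.2618.
Combined leverage = 1.5056 × 1.2618 = 1.8998.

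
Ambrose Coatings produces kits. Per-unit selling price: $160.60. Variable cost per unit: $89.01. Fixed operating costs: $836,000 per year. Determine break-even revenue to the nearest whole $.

Contribution margin per unit = $160.60 − $89.01 = $71.59, a CM ratio of $71.59 ÷ $160.60 = 0.4458.
Break-even revenue = fixed costs × price ÷ CM = $836,000 × $160.60 ÷ $71.59 = $1,875,424.

$1,875,424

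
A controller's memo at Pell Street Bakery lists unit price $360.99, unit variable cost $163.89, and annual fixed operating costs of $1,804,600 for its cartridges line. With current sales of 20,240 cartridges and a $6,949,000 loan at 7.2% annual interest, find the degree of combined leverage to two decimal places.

2.37

At 20,240 units, contribution = 20,240 × $197.10 = $3,989,304.00.
Subtracting fixed costs: EBIT = $3,989,304.00 − $1,804,600 = $2,184,704.00. Interest = $500,328.00, so EBIT − I = $1,684,376.00.
DCL = contribution ÷ (EBIT − I) = $3,989,304.00 ÷ $1,684,376.00 = 2.3684.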